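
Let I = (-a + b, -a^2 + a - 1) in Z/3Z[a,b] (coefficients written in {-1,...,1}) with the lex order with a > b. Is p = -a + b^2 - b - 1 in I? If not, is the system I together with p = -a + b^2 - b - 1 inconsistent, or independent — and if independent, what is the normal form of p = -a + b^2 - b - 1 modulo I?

Adjoining -a + b^2 - b - 1 makes the ideal the whole ring: the system is inconsistent.

First compute the reduced Gröbner basis of I by Buchberger's algorithm.
f_1 = -a + b, LT = a.
f_2 = -a^2 + a - 1, LT = a^2.

S(f_1,f_2): lcm = a^2. S = -ab + a - 1.
  reduce S modulo (f_1, f_2):
  remainder -b^2 + b - 1 ≠ 0; add h_3 = -b^2 + b - 1 to the basis.

The other S-polynomials (S(f_1,h_3), S(f_2,h_3)) all reduce to 0 modulo the current basis, so we have a Gröbner basis.
Inter-reduce: drop elements whose leading term is divisible by another's, tail-reduce, and make monic.
Reduced Gröbner basis: {a - b, b^2 - b + 1}.
Label its elements g_1 = a - b, g_2 = b^2 - b + 1.

Reduce p = -a + b^2 - b - 1 modulo G:
  leading term a: subtract (-1)·g_1 from -a + b^2 - b - 1 → b^2 + b - 1
  leading term b^2: subtract (1)·g_2 from b^2 + b - 1 → -b + 1
  leading term b: no divisor's leading term divides it; move -b to the remainder.
  leading term 1: no divisor's leading term divides it; move 1 to the remainder.
  normal form = -b + 1.
The normal form is nonzero, so p ∉ I. Since p minus its normal form lies in I, I + (p) = I + (r) where r = -b + 1; decide whether this ideal is the whole ring.
Run Buchberger on G together with r (pairs among the g_i already reduce to 0 since G is a Gröbner basis):
g_1 = a - b, LT = a.
g_2 = b^2 - b + 1, LT = b^2.
r = -b + 1, LT = b.

S(g_2,r): lcm = b^2. S = 1.
  reduce S modulo (g_1, g_2, r):
  remainder 1 ≠ 0; add m_4 = 1 to the basis.

The other S-polynomials (S(g_1,g_2), S(g_1,r), S(g_1,m_4), S(g_2,m_4), S(r,m_4)) all reduce to 0 modulo the current basis, so we have a Gröbner basis.
Inter-reduce: drop elements whose leading term is divisible by another's, tail-reduce, and make monic.
Reduced Gröbner basis: {1}.
The reduced Gröbner basis of I + (p) is {1}: the ideal is the whole ring, so the enlarged system has no common solution — adjoining p is inconsistent.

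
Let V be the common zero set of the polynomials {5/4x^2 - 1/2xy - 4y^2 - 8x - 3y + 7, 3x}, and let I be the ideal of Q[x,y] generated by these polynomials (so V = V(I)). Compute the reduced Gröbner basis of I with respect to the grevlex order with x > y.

G = {y^2 + 3/4y - 7/4, x}

f_1 = 5/4x^2 - 1/2xy - 4y^2 - 8x - 3y + 7, LT = x^2.
f_2 = 3x, LT = x.

S(f_1,f_2): lcm = x^2. S = -2/5xy - 16/5y^2 - 32/5x - 12/5y + 28/5.
  leading term xy: subtract (-2/15y)·f_2 from -2/5xy - 16/5y^2 - 32/5x - 12/5y + 28/5 → -16/5y^2 - 32/5x - 12/5y + 28/5
  leading term y^2: no divisor's leading term divides it; move -16/5y^2 to the remainder.
  leading term x: subtract (-32/15)·f_2 from -32/5x - 12/5y + 28/5 → -12/5y + 28/5
  leading term y: no divisor's leading term divides it; move -12/5y to the remainder.
  leading term 1: no divisor's leading term divides it; move 28/5 to the remainder.
  remainder -16/5y^2 - 12/5y + 28/5 ≠ 0; add g_3 = -16/5y^2 - 12/5y + 28/5 to the basis.

The other S-polynomials (S(f_1,g_3), S(f_2,g_3)) all reduce to 0 modulo the current basis, so we have a Gröbner basis.
Inter-reduce: drop elements whose leading term is divisible by another's, tail-reduce, and make monic.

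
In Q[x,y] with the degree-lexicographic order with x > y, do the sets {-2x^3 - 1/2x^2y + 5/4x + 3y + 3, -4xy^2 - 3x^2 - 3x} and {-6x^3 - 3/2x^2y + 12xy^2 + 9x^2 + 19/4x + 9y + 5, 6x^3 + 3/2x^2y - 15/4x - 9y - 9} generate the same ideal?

Equality of ideals is decidable: compute both reduced Gröbner bases (unique for the ordering) and check whether they agree.
Buchberger on the first generating set:
f_1 = -2x^3 - 1/2x^2y + 5/4x + 3y + 3, LT = x^3.
f_2 = -4xy^2 - 3x^2 - 3x, LT = xy^2.

S(f_1,f_2): lcm = x^3y^2. S = 1/4x^2y^3 - 3/4x^4 - 3/4x^3 - 5/8xy^2 - 3/2y^3 - 3/2y^2.
  reduce S modulo (f_1, f_2):
  remainder -3/2y^3 - 9/8xy - 3/2y^2 - 9/8x - 9/8y - 9/8 ≠ 0; add g_3 = -3/2y^3 - 9/8xy - 3/2y^2 - 9/8x - 9/8y - 9/8 to the basis.

The other S-polynomials (S(f_1,g_3), S(f_2,g_3)) all reduce to 0 modulo the current basis, so we have a Gröbner basis.
Inter-reduce: drop elements whose leading term is divisible by another's, tail-reduce, and make monic.
Reduced Gröbner basis: {x^3 + 1/4x^2y - 5/8x - 3/2y - 3/2, xy^2 + 3/4x^2 + 3/4x, y^3 + 3/4xy + y^2 + 3/4x + 3/4y + 3/4}.

Buchberger on the second generating set:
h_1 = -6x^3 - 3/2x^2y + 12xy^2 + 9x^2 + 19/4x + 9y + 5, LT = x^3.
h_2 = 6x^3 + 3/2x^2y - 15/4x - 9y - 9, LT = x^3.

S(h_1,h_2): lcm = x^3. S = -2xy^2 - 3/2x^2 - 1/6x + 2/3.
  reduce S modulo (h_1, h_2):
  remainder -2xy^2 - 3/2x^2 - 1/6x + 2/3 ≠ 0; add k_3 = -2xy^2 - 3/2x^2 - 1/6x + 2/3 to the basis.

S(h_1,k_3): lcm = x^3y^2. S = 1/4x^2y^3 - 2xy^4 - 3/4x^4 - 3/2x^2y^2 - 1/12x^3 - 19/24xy^2 - 3/2y^3 + 1/3x^2 - 5/6y^2.
  reduce S modulo (h_1, h_2, k_3):
  remainder -3/2y^3 + 1/3x^2 - 25/24xy - 3/2y^2 - 9/8x - 1/8y - 1/3 ≠ 0; add k_4 = -3/2y^3 + 1/3x^2 - 25/24xy - 3/2y^2 - 9/8x - 1/8y - 1/3 to the basis.

The other S-polynomials (S(h_2,k_3), S(h_1,k_4), S(h_2,k_4), S(k_3,k_4)) all reduce to 0 modulo the current basis, so we have a Gröbner basis.
Inter-reduce: drop elements whose leading term is divisible by another's, tail-reduce, and make monic.
Reduced Gröbner basis: {x^3 + 1/4x^2y - 5/8x - 3/2y - 3/2, xy^2 + 3/4x^2 + 1/12x - 1/3, y^3 - 2/9x^2 + 25/36xy + y^2 + 3/4x + 1/12y + 2/9}.

These differ, so the ideals are not equal.

No, the ideals differ.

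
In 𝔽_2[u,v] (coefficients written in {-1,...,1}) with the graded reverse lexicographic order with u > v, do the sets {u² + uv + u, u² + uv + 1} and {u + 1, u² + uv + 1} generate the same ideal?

Yes, the ideals are equal.

For a fixed monomial order, each ideal has a unique reduced Gröbner basis; comparing bases decides equality.
Buchberger on the first generating set:
f_1 = u² + uv + u, LT = u².
f_2 = u² + uv + 1, LT = u².

S(f_1,f_2): lcm = u². S = u + 1.
  leading term u: no divisor's leading term divides it; move u to the remainder.
  leading term 1: no divisor's leading term divides it; move 1 to the remainder.
  remainder u + 1 ≠ 0; add g_3 = u + 1 to the basis.

S(f_1,g_3): lcm = u². S = uv.
  leading term uv: subtract (v)·g_3 from uv → v
  leading term v: no divisor's leading term divides it; move v to the remainder.
  remainder v ≠ 0; add g_4 = v to the basis.

S(f_2,g_3): lcm = u². S = uv + u + 1.
  leading term uv: subtract (v)·g_3 from uv + u + 1 → u + v + 1
  leading term u: subtract (1)·g_3 from u + v + 1 → v
  leading term v: subtract (1)·g_4 from v → 0
  remainder 0.

S(f_1,g_4): leading monomials are coprime, so the S-polynomial reduces to 0 (Buchberger's first criterion).
S(f_2,g_4): leading monomials are coprime, so the S-polynomial reduces to 0 (Buchberger's first criterion).
S(g_3,g_4): leading monomials are coprime, so the S-polynomial reduces to 0 (Buchberger's first criterion).
Every S-polynomial of the final basis reduces to 0, so we have a Gröbner basis.
Inter-reduce: drop elements whose leading term is divisible by another's, tail-reduce, and make monic.
Reduced Gröbner basis: {u + 1, v}.

Buchberger on the second generating set:
h_1 = u + 1, LT = u.
h_2 = u² + uv + 1, LT = u².

S(h_1,h_2): lcm = u². S = uv + u + 1.
  leading term uv: subtract (v)·h_1 from uv + u + 1 → u + v + 1
  leading term u: subtract (1)·h_1 from u + v + 1 → v
  leading term v: no divisor's leading term divides it; move v to the remainder.
  remainder v ≠ 0; add k_3 = v to the basis.

S(h_1,k_3): leading monomials are coprime, so the S-polynomial reduces to 0 (Buchberger's first criterion).
S(h_2,k_3): leading monomials are coprime, so the S-polynomial reduces to 0 (Buchberger's first criterion).
Every S-polynomial of the final basis reduces to 0, so we have a Gröbner basis.
Inter-reduce: drop elements whose leading term is divisible by another's, tail-reduce, and make monic.
Reduced Gröbner basis: {u + 1, v}.

Same reduced basis, so the two generating sets span the same ideal.
The choice of monomial ordering does not affect the verdict — as long as both bases are computed under the same ordering, their equality decides ideal equality.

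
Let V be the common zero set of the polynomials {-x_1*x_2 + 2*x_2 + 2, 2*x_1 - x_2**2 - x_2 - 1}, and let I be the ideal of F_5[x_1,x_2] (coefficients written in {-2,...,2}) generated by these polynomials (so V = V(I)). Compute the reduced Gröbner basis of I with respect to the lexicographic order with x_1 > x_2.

f_1 = -x_1*x_2 + 2*x_2 + 2, LT = x_1*x_2.
f_2 = 2*x_1 - x_2**2 - x_2 - 1, LT = x_1.

S(f_1,f_2): lcm = x_1*x_2. S = -2*x_2**3 - 2*x_2**2 + x_2 - 2.
  leading term x_2**3: no divisor's leading term divides it; move -2*x_2**3 to the remainder.
  leading term x_2**2: no divisor's leading term divides it; move -2*x_2**2 to the remainder.
  leading term x_2: no divisor's leading term divides it; move x_2 to the remainder.
  leading term 1: no divisor's leading term divides it; move -2 to the remainder.
  remainder -2*x_2**3 - 2*x_2**2 + x_2 - 2 ≠ 0; add g_3 = -2*x_2**3 - 2*x_2**2 + x_2 - 2 to the basis.

S(f_1,g_3): lcm = x_1*x_2**3. S = -x_1*x_2**2 - 2*x_1*x_2 - x_1 - 2*x_2**3 - 2*x_2**2.
  leading term x_1*x_2**2: subtract (x_2)·f_1 from -x_1*x_2**2 - 2*x_1*x_2 - x_1 - 2*x_2**3 - 2*x_2**2 → -2*x_1*x_2 - x_1 - 2*x_2**3 + x_2**2 - 2*x_2
  leading term x_1*x_2: subtract (2)·f_1 from -2*x_1*x_2 - x_1 - 2*x_2**3 + x_2**2 - 2*x_2 → -x_1 - 2*x_2**3 + x_2**2 - x_2 + 1
  leading term x_1: subtract (2)·f_2 from -x_1 - 2*x_2**3 + x_2**2 - x_2 + 1 → -2*x_2**3 - 2*x_2**2 + x_2 - 2
  leading term x_2**3: subtract (1)·g_3 from -2*x_2**3 - 2*x_2**2 + x_2 - 2 → 0
  remainder 0.

S(f_2,g_3): leading monomials are coprime, so the S-polynomial reduces to 0 (Buchberger's first criterion).
Every S-polynomial of the final basis reduces to 0, so we have a Gröbner basis.
Inter-reduce: drop elements whose leading term is divisible by another's, tail-reduce, and make monic.

G = {x_1 + 2*x_2**2 + 2*x_2 + 2, x_2**3 + x_2**2 + 2*x_2 + 1}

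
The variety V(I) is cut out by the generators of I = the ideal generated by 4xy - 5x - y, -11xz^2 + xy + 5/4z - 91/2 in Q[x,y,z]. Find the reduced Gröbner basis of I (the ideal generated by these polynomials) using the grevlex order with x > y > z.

f_1 = 4xy - 5x - y, LT = xy.
f_2 = -11xz^2 + xy + 5/4z - 91/2, LT = xz^2.

S(f_1,f_2): lcm = xyz^2. S = 1/11xy^2 - 5/4xz^2 - 1/4yz^2 + 5/44yz - 91/22y.
  leading term xy^2: subtract (1/44y)·f_1 from 1/11xy^2 - 5/4xz^2 - 1/4yz^2 + 5/44yz - 91/22y → -5/4xz^2 - 1/4yz^2 + 5/44xy + 1/44y^2 + 5/44yz - 91/22y
  leading term xz^2: subtract (5/44)·f_2 from -5/4xz^2 - 1/4yz^2 + 5/44xy + 1/44y^2 + 5/44yz - 91/22y → -1/4yz^2 + 1/44y^2 + 5/44yz - 91/22y - 25/176z + 455/88
  leading term yz^2: no divisor's leading term divides it; move -1/4yz^2 to the remainder.
  leading term y^2: no divisor's leading term divides it; move 1/44y^2 to the remainder.
  leading term yz: no divisor's leading term divides it; move 5/44yz to the remainder.
  leading term y: no divisor's leading term divides it; move -91/22y to the remainder.
  leading term z: no divisor's leading term divides it; move -25/176z to the remainder.
  leading term 1: no divisor's leading term divides it; move 455/88 to the remainder.
  remainder -1/4yz^2 + 1/44y^2 + 5/44yz - 91/22y - 25/176z + 455/88 ≠ 0; add g_3 = -1/4yz^2 + 1/44y^2 + 5/44yz - 91/22y - 25/176z + 455/88 to the basis.

The other S-polynomials (S(f_1,g_3), S(f_2,g_3)) all reduce to 0 modulo the current basis, so we have a Gröbner basis.

G = {xz^2 - 5/44x - 1/44y - 5/44z + 91/22, yz^2 - 1/11y^2 - 5/11yz + 182/11y + 25/44z - 455/22, xy - 5/4x - 1/4y}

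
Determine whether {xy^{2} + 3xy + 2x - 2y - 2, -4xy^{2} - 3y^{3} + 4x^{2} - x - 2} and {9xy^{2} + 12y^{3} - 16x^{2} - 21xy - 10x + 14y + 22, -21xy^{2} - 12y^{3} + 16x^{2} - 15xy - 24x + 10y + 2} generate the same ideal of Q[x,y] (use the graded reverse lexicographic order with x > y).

No, the ideals differ.

Since reduced Gröbner bases are canonical representatives of ideals under a given ordering, it suffices to compute and compare them.
Buchberger on the first generating set:
f_1 = xy^{2} + 3xy + 2x - 2y - 2, LT = xy^{2}.
f_2 = -4xy^{2} - 3y^{3} + 4x^{2} - x - 2, LT = xy^{2}.

S(f_1,f_2): lcm = xy^{2}. S = -\tfrac{3}{4}y^{3} + x^{2} + 3xy + \tfrac{7}{4}x - 2y - \tfrac{5}{2}.
  reduce S modulo (f_1, f_2):
  remainder -\tfrac{3}{4}y^{3} + x^{2} + 3xy + \tfrac{7}{4}x - 2y - \tfrac{5}{2} ≠ 0; add g_3 = -\tfrac{3}{4}y^{3} + x^{2} + 3xy + \tfrac{7}{4}x - 2y - \tfrac{5}{2} to the basis.

S(f_1,g_3): lcm = xy^{3}. S = \tfrac{4}{3}x^{3} + 4x^{2}y + 3xy^{2} + \tfrac{7}{3}x^{2} - \tfrac{2}{3}xy - 2y^{2} - \tfrac{10}{3}x - 2y.
  reduce S modulo (f_1, f_2, g_3):
  remainder \tfrac{4}{3}x^{3} + 4x^{2}y + \tfrac{7}{3}x^{2} - \tfrac{29}{3}xy - 2y^{2} - \tfrac{28}{3}x + 4y + 6 ≠ 0; add g_4 = \tfrac{4}{3}x^{3} + 4x^{2}y + \tfrac{7}{3}x^{2} - \tfrac{29}{3}xy - 2y^{2} - \tfrac{28}{3}x + 4y + 6 to the basis.

The other S-polynomials (S(f_2,g_3), S(f_1,g_4), S(f_2,g_4), S(g_3,g_4)) all reduce to 0 modulo the current basis, so we have a Gröbner basis.
Inter-reduce: drop elements whose leading term is divisible by another's, tail-reduce, and make monic.
Reduced Gröbner basis: {x^{3} + 3x^{2}y + \tfrac{7}{4}x^{2} - \tfrac{29}{4}xy - \tfrac{3}{2}y^{2} - 7x + 3y + \tfrac{9}{2}, xy^{2} + 3xy + 2x - 2y - 2, y^{3} - \tfrac{4}{3}x^{2} - 4xy - \tfrac{7}{3}x + \tfrac{8}{3}y + \tfrac{10}{3}}.

Buchberger on the second generating set:
h_1 = 9xy^{2} + 12y^{3} - 16x^{2} - 21xy - 10x + 14y + 22, LT = xy^{2}.
h_2 = -21xy^{2} - 12y^{3} + 16x^{2} - 15xy - 24x + 10y + 2, LT = xy^{2}.

S(h_1,h_2): lcm = xy^{2}. S = \tfrac{16}{21}y^{3} - \tfrac{64}{63}x^{2} - \tfrac{64}{21}xy - \tfrac{142}{63}x + \tfrac{128}{63}y + \tfrac{160}{63}.
  reduce S modulo (h_1, h_2):
  remainder \tfrac{16}{21}y^{3} - \tfrac{64}{63}x^{2} - \tfrac{64}{21}xy - \tfrac{142}{63}x + \tfrac{128}{63}y + \tfrac{160}{63} ≠ 0; add k_3 = \tfrac{16}{21}y^{3} - \tfrac{64}{63}x^{2} - \tfrac{64}{21}xy - \tfrac{142}{63}x + \tfrac{128}{63}y + \tfrac{160}{63} to the basis.

S(h_1,k_3): lcm = xy^{3}. S = \tfrac{4}{3}y^{4} + \tfrac{4}{3}x^{3} + \tfrac{20}{9}x^{2}y - \tfrac{7}{3}xy^{2} + \tfrac{71}{24}x^{2} - \tfrac{34}{9}xy + \tfrac{14}{9}y^{2} - \tfrac{10}{3}x + \tfrac{22}{9}y.
  reduce S modulo (h_1, h_2, k_3):
  remainder \tfrac{4}{3}x^{3} + 4x^{2}y + \tfrac{71}{24}x^{2} - \tfrac{53}{6}xy - 2y^{2} - \tfrac{71}{6}x + 4y + 6 ≠ 0; add k_4 = \tfrac{4}{3}x^{3} + 4x^{2}y + \tfrac{71}{24}x^{2} - \tfrac{53}{6}xy - 2y^{2} - \tfrac{71}{6}x + 4y + 6 to the basis.

The other S-polynomials (S(h_2,k_3), S(h_1,k_4), S(h_2,k_4), S(k_3,k_4)) all reduce to 0 modulo the current basis, so we have a Gröbner basis.
Inter-reduce: drop elements whose leading term is divisible by another's, tail-reduce, and make monic.
Reduced Gröbner basis: {x^{3} + 3x^{2}y + \tfrac{71}{32}x^{2} - \tfrac{53}{8}xy - \tfrac{3}{2}y^{2} - \tfrac{71}{8}x + 3y + \tfrac{9}{2}, xy^{2} + 3xy + \tfrac{17}{6}x - 2y - 2, y^{3} - \tfrac{4}{3}x^{2} - 4xy - \tfrac{71}{24}x + \tfrac{8}{3}y + \tfrac{10}{3}}.

These differ, so the ideals are not equal.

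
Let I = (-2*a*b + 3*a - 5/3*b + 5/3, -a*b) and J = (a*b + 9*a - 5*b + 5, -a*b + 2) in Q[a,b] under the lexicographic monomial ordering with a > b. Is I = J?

No, the ideals differ.

For a fixed monomial order, each ideal has a unique reduced Gröbner basis; comparing bases decides equality.
Buchberger on the first generating set:
f_1 = -2*a*b + 3*a - 5/3*b + 5/3, LT = a*b.
f_2 = -a*b, LT = a*b.

S(f_1,f_2): lcm = a*b. S = -3/2*a + 5/6*b - 5/6.
  leading term a: no divisor's leading term divides it; move -3/2*a to the remainder.
  leading term b: no divisor's leading term divides it; move 5/6*b to the remainder.
  leading term 1: no divisor's leading term divides it; move -5/6 to the remainder.
  remainder -3/2*a + 5/6*b - 5/6 ≠ 0; add g_3 = -3/2*a + 5/6*b - 5/6 to the basis.

S(f_1,g_3): lcm = a*b. S = -3/2*a + 5/9*b**2 + 5/18*b - 5/6.
  leading term a: subtract (1)·g_3 from -3/2*a + 5/9*b**2 + 5/18*b - 5/6 → 5/9*b**2 - 5/9*b
  leading term b**2: no divisor's leading term divides it; move 5/9*b**2 to the remainder.
  leading term b: no divisor's leading term divides it; move -5/9*b to the remainder.
  remainder 5/9*b**2 - 5/9*b ≠ 0; add g_4 = 5/9*b**2 - 5/9*b to the basis.

The other S-polynomials (S(f_2,g_3), S(f_1,g_4), S(f_2,g_4), S(g_3,g_4)) all reduce to 0 modulo the current basis, so we have a Gröbner basis.
Inter-reduce: drop elements whose leading term is divisible by another's, tail-reduce, and make monic.
Reduced Gröbner basis: {a - 5/9*b + 5/9, b**2 - b}.

Buchberger on the second generating set:
h_1 = a*b + 9*a - 5*b + 5, LT = a*b.
h_2 = -a*b + 2, LT = a*b.

S(h_1,h_2): lcm = a*b. S = 9*a - 5*b + 7.
  leading term a: no divisor's leading term divides it; move 9*a to the remainder.
  leading term b: no divisor's leading term divides it; move -5*b to the remainder.
  leading term 1: no divisor's leading term divides it; move 7 to the remainder.
  remainder 9*a - 5*b + 7 ≠ 0; add k_3 = 9*a - 5*b + 7 to the basis.

S(h_1,k_3): lcm = a*b. S = 9*a + 5/9*b**2 - 52/9*b + 5.
  leading term a: subtract (1)·k_3 from 9*a + 5/9*b**2 - 52/9*b + 5 → 5/9*b**2 - 7/9*b - 2
  leading term b**2: no divisor's leading term divides it; move 5/9*b**2 to the remainder.
  leading term b: no divisor's leading term divides it; move -7/9*b to the remainder.
  leading term 1: no divisor's leading term divides it; move -2 to the remainder.
  remainder 5/9*b**2 - 7/9*b - 2 ≠ 0; add k_4 = 5/9*b**2 - 7/9*b - 2 to the basis.

The other S-polynomials (S(h_2,k_3), S(h_1,k_4), S(h_2,k_4), S(k_3,k_4)) all reduce to 0 modulo the current basis, so we have a Gröbner basis.
Inter-reduce: drop elements whose leading term is divisible by another's, tail-reduce, and make monic.
Reduced Gröbner basis: {a - 5/9*b + 7/9, b**2 - 7/5*b - 18/5}.

The bases are distinct; the ideals are different.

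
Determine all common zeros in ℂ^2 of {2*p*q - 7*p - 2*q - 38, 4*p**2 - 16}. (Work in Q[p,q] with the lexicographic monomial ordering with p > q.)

Compute a lex Gröbner basis by Buchberger's algorithm.
f_1 = 2*p*q - 7*p - 2*q - 38, LT = p*q.
f_2 = 4*p**2 - 16, LT = p**2.

S(f_1,f_2): lcm = p**2*q. S = -7/2*p**2 - p*q - 19*p + 4*q.
  leading term p**2: subtract (-7/8)·f_2 from -7/2*p**2 - p*q - 19*p + 4*q → -p*q - 19*p + 4*q - 14
  leading term p*q: subtract (-1/2)·f_1 from -p*q - 19*p + 4*q - 14 → -45/2*p + 3*q - 33
  leading term p: no divisor's leading term divides it; move -45/2*p to the remainder.
  leading term q: no divisor's leading term divides it; move 3*q to the remainder.
  leading term 1: no divisor's leading term divides it; move -33 to the remainder.
  remainder -45/2*p + 3*q - 33 ≠ 0; add h_3 = -45/2*p + 3*q - 33 to the basis.

S(f_1,h_3): lcm = p*q. S = -7/2*p + 2/15*q**2 - 37/15*q - 19.
  leading term p: subtract (7/45)·h_3 from -7/2*p + 2/15*q**2 - 37/15*q - 19 → 2/15*q**2 - 44/15*q - 208/15
  leading term q**2: no divisor's leading term divides it; move 2/15*q**2 to the remainder.
  leading term q: no divisor's leading term divides it; move -44/15*q to the remainder.
  leading term 1: no divisor's leading term divides it; move -208/15 to the remainder.
  remainder 2/15*q**2 - 44/15*q - 208/15 ≠ 0; add h_4 = 2/15*q**2 - 44/15*q - 208/15 to the basis.

The other S-polynomials (S(f_2,h_3), S(f_1,h_4), S(f_2,h_4), S(h_3,h_4)) all reduce to 0 modulo the current basis, so we have a Gröbner basis.
Inter-reduce: drop elements whose leading term is divisible by another's, tail-reduce, and make monic.
Reduced Gröbner basis: {p - 2/15*q + 22/15, q**2 - 22*q - 104}.

Since the basis is lex-ordered, q**2 - 22*q - 104 is univariate in q. Its roots are {-4, 26}. Back-substituting each root into the other basis elements fixes the other coordinates.
  q = -4: the earlier basis element becomes p + 2 = 0, giving p = -2 — point (-2, -4).
  q = 26: the earlier basis element becomes p - 2 = 0, giving p = 2 — point (2, 26).
Each listed point satisfies every original equation (direct substitution).
Zero-dimensionality of the ideal guarantees finitely many solutions over ℂ.

{(-2, -4), (2, 26)}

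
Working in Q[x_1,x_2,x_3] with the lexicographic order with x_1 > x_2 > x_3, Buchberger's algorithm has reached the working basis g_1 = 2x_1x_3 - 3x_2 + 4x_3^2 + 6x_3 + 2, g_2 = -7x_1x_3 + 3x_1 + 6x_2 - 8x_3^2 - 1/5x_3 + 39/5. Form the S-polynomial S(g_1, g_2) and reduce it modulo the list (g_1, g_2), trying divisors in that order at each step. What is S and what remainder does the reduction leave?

lcm(LM(g_1), LM(g_2)) = x_1x_3.
S = (lcm/LT(g_1))·g_1 − (lcm/LT(g_2))·g_2 = 3/7x_1 - 9/14x_2 + 6/7x_3^2 + 104/35x_3 + 74/35.
Reduce S modulo (g_1, g_2) in that order:
  leading term x_1: no divisor's leading term divides it; move 3/7x_1 to the remainder.
  leading term x_2: no divisor's leading term divides it; move -9/14x_2 to the remainder.
  leading term x_3^2: no divisor's leading term divides it; move 6/7x_3^2 to the remainder.
  leading term x_3: no divisor's leading term divides it; move 104/35x_3 to the remainder.
  leading term 1: no divisor's leading term divides it; move 74/35 to the remainder.
The remainder 3/7x_1 - 9/14x_2 + 6/7x_3^2 + 104/35x_3 + 74/35 is nonzero, so it would be added as the next basis element.

S(g_1, g_2) = 3/7x_1 - 9/14x_2 + 6/7x_3^2 + 104/35x_3 + 74/35; remainder on division = 3/7x_1 - 9/14x_2 + 6/7x_3^2 + 104/35x_3 + 74/35.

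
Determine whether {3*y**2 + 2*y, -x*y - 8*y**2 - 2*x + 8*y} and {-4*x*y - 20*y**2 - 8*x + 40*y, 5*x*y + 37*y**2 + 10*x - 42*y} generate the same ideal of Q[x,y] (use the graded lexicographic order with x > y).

Equality of ideals is decidable: compute both reduced Gröbner bases (unique for the ordering) and check whether they agree.
Buchberger on the first generating set:
f_1 = 3*y**2 + 2*y, LT = y**2.
f_2 = -x*y - 8*y**2 - 2*x + 8*y, LT = x*y.

S(f_1,f_2): lcm = x*y**2. S = -8*y**3 - 4/3*x*y + 8*y**2.
  leading term y**3: subtract (-8/3*y)·f_1 from -8*y**3 - 4/3*x*y + 8*y**2 → -4/3*x*y + 40/3*y**2
  leading term x*y: subtract (4/3)·f_2 from -4/3*x*y + 40/3*y**2 → 24*y**2 + 8/3*x - 32/3*y
  leading term y**2: subtract (8)·f_1 from 24*y**2 + 8/3*x - 32/3*y → 8/3*x - 80/3*y
  leading term x: no divisor's leading term divides it; move 8/3*x to the remainder.
  leading term y: no divisor's leading term divides it; move -80/3*y to the remainder.
  remainder 8/3*x - 80/3*y ≠ 0; add g_3 = 8/3*x - 80/3*y to the basis.

The other S-polynomials (S(f_1,g_3), S(f_2,g_3)) all reduce to 0 modulo the current basis, so we have a Gröbner basis.
Inter-reduce: drop elements whose leading term is divisible by another's, tail-reduce, and make monic.
Reduced Gröbner basis: {y**2 + 2/3*y, x - 10*y}.

Buchberger on the second generating set:
h_1 = -4*x*y - 20*y**2 - 8*x + 40*y, LT = x*y.
h_2 = 5*x*y + 37*y**2 + 10*x - 42*y, LT = x*y.

S(h_1,h_2): lcm = x*y. S = -12/5*y**2 - 8/5*y.
  leading term y**2: no divisor's leading term divides it; move -12/5*y**2 to the remainder.
  leading term y: no divisor's leading term divides it; move -8/5*y to the remainder.
  remainder -12/5*y**2 - 8/5*y ≠ 0; add k_3 = -12/5*y**2 - 8/5*y to the basis.

S(h_1,k_3): lcm = x*y**2. S = 5*y**3 + 4/3*x*y - 10*y**2.
  leading term y**3: subtract (-25/12*y)·k_3 from 5*y**3 + 4/3*x*y - 10*y**2 → 4/3*x*y - 40/3*y**2
  leading term x*y: subtract (-1/3)·h_1 from 4/3*x*y - 40/3*y**2 → -20*y**2 - 8/3*x + 40/3*y
  leading term y**2: subtract (25/3)·k_3 from -20*y**2 - 8/3*x + 40/3*y → -8/3*x + 80/3*y
  leading term x: no divisor's leading term divides it; move -8/3*x to the remainder.
  leading term y: no divisor's leading term divides it; move 80/3*y to the remainder.
  remainder -8/3*x + 80/3*y ≠ 0; add k_4 = -8/3*x + 80/3*y to the basis.

The other S-polynomials (S(h_2,k_3), S(h_1,k_4), S(h_2,k_4), S(k_3,k_4)) all reduce to 0 modulo the current basis, so we have a Gröbner basis.
Inter-reduce: drop elements whose leading term is divisible by another's, tail-reduce, and make monic.
Reduced Gröbner basis: {y**2 + 2/3*y, x - 10*y}.

The two bases agree; hence the ideals are identical.
The choice of monomial ordering does not affect the verdict — as long as both bases are computed under the same ordering, their equality decides ideal equality.

Yes, the ideals are equal.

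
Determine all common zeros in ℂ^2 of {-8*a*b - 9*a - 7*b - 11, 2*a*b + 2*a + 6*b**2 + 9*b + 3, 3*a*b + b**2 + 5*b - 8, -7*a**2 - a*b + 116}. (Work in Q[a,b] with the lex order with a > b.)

{(-4, -1)}

Compute a lex Gröbner basis by Buchberger's algorithm.
f_1 = -8*a*b - 9*a - 7*b - 11, LT = a*b.
f_2 = 2*a*b + 2*a + 6*b**2 + 9*b + 3, LT = a*b.
f_3 = 3*a*b + b**2 + 5*b - 8, LT = a*b.
f_4 = -7*a**2 - a*b + 116, LT = a**2.

S(f_1,f_2): lcm = a*b. S = 1/8*a - 3*b**2 - 29/8*b - 1/8.
  reduce S modulo (f_1, f_2, f_3, f_4):
  remainder 1/8*a - 3*b**2 - 29/8*b - 1/8 ≠ 0; add h_5 = 1/8*a - 3*b**2 - 29/8*b - 1/8 to the basis.

S(f_1,f_3): lcm = a*b. S = 9/8*a - 1/3*b**2 - 19/24*b + 97/24.
  reduce S modulo (f_1, f_2, f_3, f_4, h_5):
  remainder 80/3*b**2 + 191/6*b + 31/6 ≠ 0; add h_6 = 80/3*b**2 + 191/6*b + 31/6 to the basis.

S(f_1,f_4): lcm = a**2*b. S = 9/8*a**2 - 1/7*a*b**2 + 7/8*a*b + 11/8*a + 116/7*b.
  reduce S modulo (f_1, f_2, f_3, f_4, h_5, h_6):
  remainder 35817/2240*b + 35817/2240 ≠ 0; add h_7 = 35817/2240*b + 35817/2240 to the basis.

The other S-polynomials (S(f_2,f_3), S(f_2,f_4), S(f_3,f_4), S(f_1,h_5), S(f_2,h_5), S(f_3,h_5), S(f_4,h_5), S(f_1,h_6), S(f_2,h_6), S(f_3,h_6), S(f_4,h_6), S(h_5,h_6), S(f_1,h_7), S(f_2,h_7), S(f_3,h_7), S(f_4,h_7), S(h_5,h_7), S(h_6,h_7)) all reduce to 0 modulo the current basis, so we have a Gröbner basis.
Inter-reduce: drop elements whose leading term is divisible by another's, tail-reduce, and make monic.
Reduced Gröbner basis: {a + 4, b + 1}.

From the last basis element, b + 1 = 0, so b takes values in {-1}. Each choice, substituted upward through the basis, yields the corresponding point(s) of the solution set.
  b = -1: the earlier basis element becomes a + 4 = 0, giving a = -4 — point (-4, -1).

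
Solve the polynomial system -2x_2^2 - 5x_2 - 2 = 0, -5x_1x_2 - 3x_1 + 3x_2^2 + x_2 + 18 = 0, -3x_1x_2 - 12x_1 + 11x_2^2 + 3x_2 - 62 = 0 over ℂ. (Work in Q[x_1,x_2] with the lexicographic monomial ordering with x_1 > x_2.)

Compute a lex Gröbner basis by Buchberger's algorithm.
f_1 = -2x_2^2 - 5x_2 - 2, LT = x_2^2.
f_2 = -5x_1x_2 - 3x_1 + 3x_2^2 + x_2 + 18, LT = x_1x_2.
f_3 = -3x_1x_2 - 12x_1 + 11x_2^2 + 3x_2 - 62, LT = x_1x_2.

S(f_1,f_2): lcm = x_1x_2^2. S = 19/10x_1x_2 + x_1 + 3/5x_2^3 + 1/5x_2^2 + 18/5x_2.
  reduce S modulo (f_1, f_2, f_3):
  remainder -7/50x_1 + 189/50x_2 + 7 ≠ 0; add h_4 = -7/50x_1 + 189/50x_2 + 7 to the basis.

S(f_1,f_3): lcm = x_1x_2^2. S = -3/2x_1x_2 + x_1 + 11/3x_2^3 + x_2^2 - 62/3x_2.
  reduce S modulo (f_1, f_2, f_3, h_4):
  remainder 148/3x_2 + 296/3 ≠ 0; add h_5 = 148/3x_2 + 296/3 to the basis.

The other S-polynomials (S(f_2,f_3), S(f_1,h_4), S(f_2,h_4), S(f_3,h_4), S(f_1,h_5), S(f_2,h_5), S(f_3,h_5), S(h_4,h_5)) all reduce to 0 modulo the current basis, so we have a Gröbner basis.
Inter-reduce: drop elements whose leading term is divisible by another's, tail-reduce, and make monic.
Reduced Gröbner basis: {x_1 + 4, x_2 + 2}.

Elimination: the polynomial x_2 + 2 lies in the elimination ideal for x_2, so x_2 ∈ {-2}. For each such x_2, the remaining basis elements (now univariate) give the rest of the solution.
  x_2 = -2: the earlier basis element becomes x_1 + 4 = 0, giving x_1 = -4 — point (-4, -2).
Zero-dimensionality of the ideal guarantees finitely many solutions over ℂ.

{(-4, -2)}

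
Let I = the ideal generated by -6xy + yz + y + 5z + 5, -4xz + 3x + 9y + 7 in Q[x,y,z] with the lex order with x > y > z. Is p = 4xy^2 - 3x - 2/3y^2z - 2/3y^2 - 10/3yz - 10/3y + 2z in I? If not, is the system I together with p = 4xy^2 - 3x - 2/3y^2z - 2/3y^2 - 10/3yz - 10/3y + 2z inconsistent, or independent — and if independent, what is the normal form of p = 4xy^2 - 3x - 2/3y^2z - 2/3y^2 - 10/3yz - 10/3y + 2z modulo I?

First compute the reduced Gröbner basis of I by Buchberger's algorithm.
f_1 = -6xy + yz + y + 5z + 5, LT = xy.
f_2 = -4xz + 3x + 9y + 7, LT = xz.

S(f_1,f_2): lcm = xyz. S = 3/4xy + 9/4y^2 - 1/6yz^2 - 1/6yz + 7/4y - 5/6z^2 - 5/6z.
  leading term xy: subtract (-1/8)·f_1 from 3/4xy + 9/4y^2 - 1/6yz^2 - 1/6yz + 7/4y - 5/6z^2 - 5/6z → 9/4y^2 - 1/6yz^2 - 1/24yz + 15/8y - 5/6z^2 - 5/24z + 5/8
  leading term y^2: no divisor's leading term divides it; move 9/4y^2 to the remainder.
  leading term yz^2: no divisor's leading term divides it; move -1/6yz^2 to the remainder.
  leading term yz: no divisor's leading term divides it; move -1/24yz to the remainder.
  leading term y: no divisor's leading term divides it; move 15/8y to the remainder.
  leading term z^2: no divisor's leading term divides it; move -5/6z^2 to the remainder.
  leading term z: no divisor's leading term divides it; move -5/24z to the remainder.
  leading term 1: no divisor's leading term divides it; move 5/8 to the remainder.
  remainder 9/4y^2 - 1/6yz^2 - 1/24yz + 15/8y - 5/6z^2 - 5/24z + 5/8 ≠ 0; add h_3 = 9/4y^2 - 1/6yz^2 - 1/24yz + 15/8y - 5/6z^2 - 5/24z + 5/8 to the basis.

The other S-polynomials (S(f_1,h_3), S(f_2,h_3)) all reduce to 0 modulo the current basis, so we have a Gröbner basis.
Inter-reduce: drop elements whose leading term is divisible by another's, tail-reduce, and make monic.
Reduced Gröbner basis: {xy - 1/6yz - 1/6y - 5/6z - 5/6, xz - 3/4x - 9/4y - 7/4, y^2 - 2/27yz^2 - 1/54yz + 5/6y - 10/27z^2 - 5/54z + 5/18}.
Label its elements g_1 = xy - 1/6yz - 1/6y - 5/6z - 5/6, g_2 = xz - 3/4x - 9/4y - 7/4, g_3 = y^2 - 2/27yz^2 - 1/54yz + 5/6y - 10/27z^2 - 5/54z + 5/18.

Reduce p = 4xy^2 - 3x - 2/3y^2z - 2/3y^2 - 10/3yz - 10/3y + 2z modulo G:
  leading term xy^2: subtract (4y)·g_1 from 4xy^2 - 3x - 2/3y^2z - 2/3y^2 - 10/3yz - 10/3y + 2z → -3x + 2z
  leading term x: no divisor's leading term divides it; move -3x to the remainder.
  leading term z: no divisor's leading term divides it; move 2z to the remainder.
  normal form = -3x + 2z.
The normal form is nonzero, so p ∉ I. Since p minus its normal form lies in I, I + (p) = I + (r) where r = -3x + 2z; decide whether this ideal is the whole ring.
Run Buchberger on G together with r (pairs among the g_i already reduce to 0 since G is a Gröbner basis):
g_1 = xy - 1/6yz - 1/6y - 5/6z - 5/6, LT = xy.
g_2 = xz - 3/4x - 9/4y - 7/4, LT = xz.
g_3 = y^2 - 2/27yz^2 - 1/54yz + 5/6y - 10/27z^2 - 5/54z + 5/18, LT = y^2.
r = -3x + 2z, LT = x.

S(g_1,r): lcm = xy. S = 1/2yz - 1/6y - 5/6z - 5/6.
  leading term yz: no divisor's leading term divides it; move 1/2yz to the remainder.
  leading term y: no divisor's leading term divides it; move -1/6y to the remainder.
  leading term z: no divisor's leading term divides it; move -5/6z to the remainder.
  leading term 1: no divisor's leading term divides it; move -5/6 to the remainder.
  remainder 1/2yz - 1/6y - 5/6z - 5/6 ≠ 0; add m_5 = 1/2yz - 1/6y - 5/6z - 5/6 to the basis.

S(g_2,r): lcm = xz. S = -3/4x - 9/4y + 2/3z^2 - 7/4.
  leading term x: subtract (1/4)·r from -3/4x - 9/4y + 2/3z^2 - 7/4 → -9/4y + 2/3z^2 - 1/2z - 7/4
  leading term y: no divisor's leading term divides it; move -9/4y to the remainder.
  leading term z^2: no divisor's leading term divides it; move 2/3z^2 to the remainder.
  leading term z: no divisor's leading term divides it; move -1/2z to the remainder.
  leading term 1: no divisor's leading term divides it; move -7/4 to the remainder.
  remainder -9/4y + 2/3z^2 - 1/2z - 7/4 ≠ 0; add m_6 = -9/4y + 2/3z^2 - 1/2z - 7/4 to the basis.

S(g_3,m_5): lcm = y^2z. S = 1/3y^2 - 2/27yz^3 - 1/54yz^2 + 5/2yz + 5/3y - 10/27z^3 - 5/54z^2 + 5/18z.
  leading term y^2: subtract (1/3)·g_3 from 1/3y^2 - 2/27yz^3 - 1/54yz^2 + 5/2yz + 5/3y - 10/27z^3 - 5/54z^2 + 5/18z → -2/27yz^3 + 1/162yz^2 + 203/81yz + 25/18y - 10/27z^3 + 5/162z^2 + 25/81z - 5/54
  leading term yz^3: subtract (-4/27z^2)·m_5 from -2/27yz^3 + 1/162yz^2 + 203/81yz + 25/18y - 10/27z^3 + 5/162z^2 + 25/81z - 5/54 → -1/54yz^2 + 203/81yz + 25/18y - 40/81z^3 - 5/54z^2 + 25/81z - 5/54
  leading term yz^2: subtract (-1/27z)·m_5 from -1/54yz^2 + 203/81yz + 25/18y - 40/81z^3 - 5/54z^2 + 25/81z - 5/54 → 5/2yz + 25/18y - 40/81z^3 - 10/81z^2 + 5/18z - 5/54
  leading term yz: subtract (5)·m_5 from 5/2yz + 25/18y - 40/81z^3 - 10/81z^2 + 5/18z - 5/54 → 20/9y - 40/81z^3 - 10/81z^2 + 40/9z + 110/27
  leading term y: subtract (-80/81)·m_6 from 20/9y - 40/81z^3 - 10/81z^2 + 40/9z + 110/27 → -40/81z^3 + 130/243z^2 + 320/81z + 190/81
  leading term z^3: no divisor's leading term divides it; move -40/81z^3 to the remainder.
  leading term z^2: no divisor's leading term divides it; move 130/243z^2 to the remainder.
  leading term z: no divisor's leading term divides it; move 320/81z to the remainder.
  leading term 1: no divisor's leading term divides it; move 190/81 to the remainder.
  remainder -40/81z^3 + 130/243z^2 + 320/81z + 190/81 ≠ 0; add m_7 = -40/81z^3 + 130/243z^2 + 320/81z + 190/81 to the basis.

The other S-polynomials (S(g_1,g_2), S(g_1,g_3), S(g_2,g_3), S(g_3,r), S(g_1,m_5), S(g_2,m_5), S(r,m_5), S(g_1,m_6), S(g_2,m_6), S(g_3,m_6), S(r,m_6), S(m_5,m_6), S(g_1,m_7), S(g_2,m_7), S(g_3,m_7), S(r,m_7), S(m_5,m_7), S(m_6,m_7)) all reduce to 0 modulo the current basis, so we have a Gröbner basis.
Inter-reduce: drop elements whose leading term is divisible by another's, tail-reduce, and make monic.
Reduced Gröbner basis: {x - 2/3z, y - 8/27z^2 + 2/9z + 7/9, z^3 - 13/12z^2 - 8z - 19/4}.
The reduced Gröbner basis of I + (p) is {x - 2/3z, y - 8/27z^2 + 2/9z + 7/9, z^3 - 13/12z^2 - 8z - 19/4} ≠ {1}, a proper ideal, so the enlarged system stays consistent: p is independent of I, with normal form -3x + 2z.

4xy^2 - 3x - 2/3y^2z - 2/3y^2 - 10/3yz - 10/3y + 2z is independent of I; its normal form modulo I is -3x + 2z.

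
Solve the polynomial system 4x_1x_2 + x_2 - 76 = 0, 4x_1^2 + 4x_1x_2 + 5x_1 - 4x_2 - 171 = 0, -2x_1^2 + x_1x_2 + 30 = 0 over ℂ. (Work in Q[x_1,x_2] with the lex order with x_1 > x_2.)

Compute a lex Gröbner basis by Buchberger's algorithm.
f_1 = 4x_1x_2 + x_2 - 76, LT = x_1x_2.
f_2 = 4x_1^2 + 4x_1x_2 + 5x_1 - 4x_2 - 171, LT = x_1^2.
f_3 = -2x_1^2 + x_1x_2 + 30, LT = x_1^2.

S(f_1,f_2): lcm = x_1^2x_2. S = -x_1x_2^2 - x_1x_2 - 19x_1 + x_2^2 + 171/4x_2.
  leading term x_1x_2^2: subtract (-1/4x_2)·f_1 from -x_1x_2^2 - x_1x_2 - 19x_1 + x_2^2 + 171/4x_2 → -x_1x_2 - 19x_1 + 5/4x_2^2 + 95/4x_2
  leading term x_1x_2: subtract (-1/4)·f_1 from -x_1x_2 - 19x_1 + 5/4x_2^2 + 95/4x_2 → -19x_1 + 5/4x_2^2 + 24x_2 - 19
  leading term x_1: no divisor's leading term divides it; move -19x_1 to the remainder.
  leading term x_2^2: no divisor's leading term divides it; move 5/4x_2^2 to the remainder.
  leading term x_2: no divisor's leading term divides it; move 24x_2 to the remainder.
  leading term 1: no divisor's leading term divides it; move -19 to the remainder.
  remainder -19x_1 + 5/4x_2^2 + 24x_2 - 19 ≠ 0; add h_4 = -19x_1 + 5/4x_2^2 + 24x_2 - 19 to the basis.

S(f_1,f_3): lcm = x_1^2x_2. S = 1/2x_1x_2^2 + 1/4x_1x_2 - 19x_1 + 15x_2.
  leading term x_1x_2^2: subtract (1/8x_2)·f_1 from 1/2x_1x_2^2 + 1/4x_1x_2 - 19x_1 + 15x_2 → 1/4x_1x_2 - 19x_1 - 1/8x_2^2 + 49/2x_2
  leading term x_1x_2: subtract (1/16)·f_1 from 1/4x_1x_2 - 19x_1 - 1/8x_2^2 + 49/2x_2 → -19x_1 - 1/8x_2^2 + 391/16x_2 + 19/4
  leading term x_1: subtract (1)·h_4 from -19x_1 - 1/8x_2^2 + 391/16x_2 + 19/4 → -11/8x_2^2 + 7/16x_2 + 95/4
  leading term x_2^2: no divisor's leading term divides it; move -11/8x_2^2 to the remainder.
  leading term x_2: no divisor's leading term divides it; move 7/16x_2 to the remainder.
  leading term 1: no divisor's leading term divides it; move 95/4 to the remainder.
  remainder -11/8x_2^2 + 7/16x_2 + 95/4 ≠ 0; add h_5 = -11/8x_2^2 + 7/16x_2 + 95/4 to the basis.

S(f_2,f_3): lcm = x_1^2. S = 3/2x_1x_2 + 5/4x_1 - x_2 - 111/4.
  leading term x_1x_2: subtract (3/8)·f_1 from 3/2x_1x_2 + 5/4x_1 - x_2 - 111/4 → 5/4x_1 - 11/8x_2 + 3/4
  leading term x_1: subtract (-5/76)·h_4 from 5/4x_1 - 11/8x_2 + 3/4 → 25/304x_2^2 + 31/152x_2 - 1/2
  leading term x_2^2: subtract (-25/418)·h_5 from 25/304x_2^2 + 31/152x_2 - 1/2 → 81/352x_2 + 81/88
  leading term x_2: no divisor's leading term divides it; move 81/352x_2 to the remainder.
  leading term 1: no divisor's leading term divides it; move 81/88 to the remainder.
  remainder 81/352x_2 + 81/88 ≠ 0; add h_6 = 81/352x_2 + 81/88 to the basis.

The other S-polynomials (S(f_1,h_4), S(f_2,h_4), S(f_3,h_4), S(f_1,h_5), S(f_2,h_5), S(f_3,h_5), S(h_4,h_5), S(f_1,h_6), S(f_2,h_6), S(f_3,h_6), S(h_4,h_6), S(h_5,h_6)) all reduce to 0 modulo the current basis, so we have a Gröbner basis.
Inter-reduce: drop elements whose leading term is divisible by another's, tail-reduce, and make monic.
Reduced Gröbner basis: {x_1 + 5, x_2 + 4}.

Since the basis is lex-ordered, x_2 + 4 is univariate in x_2. Its roots are {-4}. Back-substituting each root into the other basis elements fixes the other coordinates.
  x_2 = -4: the earlier basis element becomes x_1 + 5 = 0, giving x_1 = -5 — point (-5, -4).

{(-5, -4)}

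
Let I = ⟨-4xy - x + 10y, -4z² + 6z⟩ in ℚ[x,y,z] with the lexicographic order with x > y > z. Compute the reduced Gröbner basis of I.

G = {xy + ¼x - 5/2y, z² - 3/2z}

f_1 = -4xy - x + 10y, LT = xy.
f_2 = -4z² + 6z, LT = z².

The S-polynomials (S(f_1,f_2)) all reduce to 0 modulo the current basis, so we have a Gröbner basis.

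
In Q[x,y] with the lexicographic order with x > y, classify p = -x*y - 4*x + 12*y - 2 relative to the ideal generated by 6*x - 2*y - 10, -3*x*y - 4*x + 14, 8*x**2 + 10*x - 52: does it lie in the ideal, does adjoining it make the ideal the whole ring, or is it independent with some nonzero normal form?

First compute the reduced Gröbner basis of I by Buchberger's algorithm.
f_1 = 6*x - 2*y - 10, LT = x.
f_2 = -3*x*y - 4*x + 14, LT = x*y.
f_3 = 8*x**2 + 10*x - 52, LT = x**2.

S(f_1,f_2): lcm = x*y. S = -4/3*x - 1/3*y**2 - 5/3*y + 14/3.
  leading term x: subtract (-2/9)·f_1 from -4/3*x - 1/3*y**2 - 5/3*y + 14/3 → -1/3*y**2 - 19/9*y + 22/9
  leading term y**2: no divisor's leading term divides it; move -1/3*y**2 to the remainder.
  leading term y: no divisor's leading term divides it; move -19/9*y to the remainder.
  leading term 1: no divisor's leading term divides it; move 22/9 to the remainder.
  remainder -1/3*y**2 - 19/9*y + 22/9 ≠ 0; add h_4 = -1/3*y**2 - 19/9*y + 22/9 to the basis.

S(f_1,f_3): lcm = x**2. S = -1/3*x*y - 35/12*x + 13/2.
  leading term x*y: subtract (-1/18*y)·f_1 from -1/3*x*y - 35/12*x + 13/2 → -35/12*x - 1/9*y**2 - 5/9*y + 13/2
  leading term x: subtract (-35/72)·f_1 from -35/12*x - 1/9*y**2 - 5/9*y + 13/2 → -1/9*y**2 - 55/36*y + 59/36
  leading term y**2: subtract (1/3)·h_4 from -1/9*y**2 - 55/36*y + 59/36 → -89/108*y + 89/108
  leading term y: no divisor's leading term divides it; move -89/108*y to the remainder.
  leading term 1: no divisor's leading term divides it; move 89/108 to the remainder.
  remainder -89/108*y + 89/108 ≠ 0; add h_5 = -89/108*y + 89/108 to the basis.

S(f_2,f_3): lcm = x**2*y. S = 4/3*x**2 - 5/4*x*y - 14/3*x + 13/2*y.
  leading term x**2: subtract (2/9*x)·f_1 from 4/3*x**2 - 5/4*x*y - 14/3*x + 13/2*y → -29/36*x*y - 22/9*x + 13/2*y
  leading term x*y: subtract (-29/216*y)·f_1 from -29/36*x*y - 22/9*x + 13/2*y → -22/9*x - 29/108*y**2 + 557/108*y
  leading term x: subtract (-11/27)·f_1 from -22/9*x - 29/108*y**2 + 557/108*y → -29/108*y**2 + 469/108*y - 110/27
  leading term y**2: subtract (29/36)·h_4 from -29/108*y**2 + 469/108*y - 110/27 → 979/162*y - 979/162
  leading term y: subtract (-22/3)·h_5 from 979/162*y - 979/162 → 0
  remainder 0.

S(f_1,h_4): leading monomials are coprime, so the S-polynomial reduces to 0 (Buchberger's first criterion).
S(f_2,h_4): lcm = x*y**2. S = -5*x*y + 22/3*x - 14/3*y.
  leading term x*y: subtract (-5/6*y)·f_1 from -5*x*y + 22/3*x - 14/3*y → 22/3*x - 5/3*y**2 - 13*y
  leading term x: subtract (11/9)·f_1 from 22/3*x - 5/3*y**2 - 13*y → -5/3*y**2 - 95/9*y + 110/9
  leading term y**2: subtract (5)·h_4 from -5/3*y**2 - 95/9*y + 110/9 → 0
  remainder 0.

S(f_3,h_4): leading monomials are coprime, so the S-polynomial reduces to 0 (Buchberger's first criterion).
S(f_1,h_5): leading monomials are coprime, so the S-polynomial reduces to 0 (Buchberger's first criterion).
S(f_2,h_5): lcm = x*y. S = 7/3*x - 14/3.
  leading term x: subtract (7/18)·f_1 from 7/3*x - 14/3 → 7/9*y - 7/9
  leading term y: subtract (-84/89)·h_5 from 7/9*y - 7/9 → 0
  remainder 0.

S(f_3,h_5): leading monomials are coprime, so the S-polynomial reduces to 0 (Buchberger's first criterion).
S(h_4,h_5): lcm = y**2. S = 22/3*y - 22/3.
  leading term y: subtract (-792/89)·h_5 from 22/3*y - 22/3 → 0
  remainder 0.

Every S-polynomial of the final basis reduces to 0, so we have a Gröbner basis.
Inter-reduce: drop elements whose leading term is divisible by another's, tail-reduce, and make monic.
Reduced Gröbner basis: {x - 2, y - 1}.
Label its elements g_1 = x - 2, g_2 = y - 1.

Reduce p = -x*y - 4*x + 12*y - 2 modulo G:
  leading term x*y: subtract (-y)·g_1 from -x*y - 4*x + 12*y - 2 → -4*x + 10*y - 2
  leading term x: subtract (-4)·g_1 from -4*x + 10*y - 2 → 10*y - 10
  leading term y: subtract (10)·g_2 from 10*y - 10 → 0
  normal form = 0.
Since the normal form is 0, p ∈ I.

Ideal membership is decidable via reduction modulo a Gröbner basis.

-x*y - 4*x + 12*y - 2 lies in I (it reduces to 0).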